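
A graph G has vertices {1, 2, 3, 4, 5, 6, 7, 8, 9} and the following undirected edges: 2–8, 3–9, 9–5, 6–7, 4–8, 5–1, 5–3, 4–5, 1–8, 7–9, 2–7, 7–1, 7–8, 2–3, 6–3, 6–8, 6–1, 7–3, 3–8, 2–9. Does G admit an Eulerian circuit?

Yes

Degrees: 1:4, 2:4, 3:6, 4:2, 5:4, 6:4, 7:6, 8:6, 9:4
Every vertex has even degree and the edges form a single connected piece, so an Eulerian circuit exists.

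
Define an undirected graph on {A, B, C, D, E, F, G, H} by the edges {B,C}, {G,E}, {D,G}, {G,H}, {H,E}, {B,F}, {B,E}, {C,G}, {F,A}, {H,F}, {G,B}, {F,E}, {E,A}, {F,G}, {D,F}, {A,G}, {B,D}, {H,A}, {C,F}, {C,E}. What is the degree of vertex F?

7

Neighbors of F: A, B, C, D, E, G, H.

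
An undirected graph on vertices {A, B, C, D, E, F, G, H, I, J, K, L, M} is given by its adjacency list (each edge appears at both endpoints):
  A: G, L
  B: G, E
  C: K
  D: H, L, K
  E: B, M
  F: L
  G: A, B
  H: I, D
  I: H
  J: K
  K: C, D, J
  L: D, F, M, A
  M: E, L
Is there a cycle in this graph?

Yes

|V| = 13, |E| = 13, number of components = 1.
One cycle is A-L-M-E-B-G-A.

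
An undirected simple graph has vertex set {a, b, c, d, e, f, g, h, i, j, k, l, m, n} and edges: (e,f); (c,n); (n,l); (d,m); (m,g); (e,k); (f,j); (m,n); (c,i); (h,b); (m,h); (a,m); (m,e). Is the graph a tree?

The graph has 14 vertices and 13 edges.
It is connected with exactly 13 edges, hence acyclic — it is a tree.

Yes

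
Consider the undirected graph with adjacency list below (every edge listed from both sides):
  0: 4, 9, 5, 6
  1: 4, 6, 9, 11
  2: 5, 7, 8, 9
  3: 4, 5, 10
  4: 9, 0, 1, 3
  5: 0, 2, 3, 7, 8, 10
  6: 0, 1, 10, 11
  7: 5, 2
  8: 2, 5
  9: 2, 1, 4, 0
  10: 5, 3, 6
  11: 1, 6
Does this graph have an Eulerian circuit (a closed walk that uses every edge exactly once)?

Degrees: 0:4, 1:4, 2:4, 3:3, 4:4, 5:6, 6:4, 7:2, 8:2, 9:4, 10:3, 11:2
3, 10 have odd degree; an Eulerian circuit needs every degree to be even, so none exists.

No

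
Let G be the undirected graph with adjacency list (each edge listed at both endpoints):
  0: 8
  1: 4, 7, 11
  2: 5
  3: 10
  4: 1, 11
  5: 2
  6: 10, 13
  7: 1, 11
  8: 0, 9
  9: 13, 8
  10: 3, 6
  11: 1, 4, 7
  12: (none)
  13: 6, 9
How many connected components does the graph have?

4

Component: {12}
Component: {2, 5}
Component: {1, 4, 7, 11}
Component: {0, 3, 6, 8, 9, 10, 13}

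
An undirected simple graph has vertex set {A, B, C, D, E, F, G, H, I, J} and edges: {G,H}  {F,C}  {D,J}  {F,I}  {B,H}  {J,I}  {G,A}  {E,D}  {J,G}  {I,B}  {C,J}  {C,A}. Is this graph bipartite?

No

G-H-B-I-J-G is an odd cycle (length 5), and a bipartite graph can contain only even cycles.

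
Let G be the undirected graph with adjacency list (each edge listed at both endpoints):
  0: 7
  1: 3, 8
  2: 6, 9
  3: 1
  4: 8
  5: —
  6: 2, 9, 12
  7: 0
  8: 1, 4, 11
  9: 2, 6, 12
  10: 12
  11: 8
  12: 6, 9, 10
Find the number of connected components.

Component: {5}
Component: {0, 7}
Component: {1, 3, 4, 8, 11}
Component: {2, 6, 9, 10, 12}

4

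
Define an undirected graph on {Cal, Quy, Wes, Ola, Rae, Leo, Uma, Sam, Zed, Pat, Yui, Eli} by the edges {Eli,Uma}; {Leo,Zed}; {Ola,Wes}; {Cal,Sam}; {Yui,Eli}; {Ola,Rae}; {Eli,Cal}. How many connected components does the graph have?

5

Component: {Quy}
Component: {Pat}
Component: {Leo, Zed}
Component: {Wes, Ola, Rae}
Component: {Cal, Uma, Sam, Yui, Eli}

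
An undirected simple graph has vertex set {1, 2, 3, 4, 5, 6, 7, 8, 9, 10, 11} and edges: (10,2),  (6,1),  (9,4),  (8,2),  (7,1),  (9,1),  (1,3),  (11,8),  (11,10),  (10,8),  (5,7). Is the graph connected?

No

Component: {2, 8, 10, 11}
Component: {1, 3, 4, 5, 6, 7, 9}
No edge joins these 2 groups, so the graph is disconnected.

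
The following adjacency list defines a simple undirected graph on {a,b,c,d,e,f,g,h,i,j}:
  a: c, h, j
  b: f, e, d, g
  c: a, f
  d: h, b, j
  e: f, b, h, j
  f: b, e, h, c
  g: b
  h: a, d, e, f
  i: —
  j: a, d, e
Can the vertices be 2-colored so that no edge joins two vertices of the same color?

The cycle e-f-b-e has length 3, which is odd, so the graph is not bipartite.

No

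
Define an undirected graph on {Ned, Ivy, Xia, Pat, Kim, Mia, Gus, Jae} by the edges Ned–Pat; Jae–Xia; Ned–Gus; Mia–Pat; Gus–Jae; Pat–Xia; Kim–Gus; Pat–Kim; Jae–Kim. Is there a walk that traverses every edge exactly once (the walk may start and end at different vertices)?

Degrees: Ned:2, Ivy:0, Xia:2, Pat:4, Kim:3, Mia:1, Gus:3, Jae:3
Odd-degree vertices: Kim, Mia, Gus, Jae (4 total).
With 4 odd-degree vertices (more than two), no single trail can use every edge.

No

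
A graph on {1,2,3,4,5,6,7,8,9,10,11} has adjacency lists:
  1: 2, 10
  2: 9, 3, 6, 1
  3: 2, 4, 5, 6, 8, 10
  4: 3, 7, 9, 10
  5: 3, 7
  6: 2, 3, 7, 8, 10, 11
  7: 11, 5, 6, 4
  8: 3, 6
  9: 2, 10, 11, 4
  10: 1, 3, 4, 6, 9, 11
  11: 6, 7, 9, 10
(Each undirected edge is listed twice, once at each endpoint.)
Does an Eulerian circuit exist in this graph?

Yes

Degrees: 1:2, 2:4, 3:6, 4:4, 5:2, 6:6, 7:4, 8:2, 9:4, 10:6, 11:4
All degrees are even and the non-isolated vertices are connected — an Eulerian circuit exists.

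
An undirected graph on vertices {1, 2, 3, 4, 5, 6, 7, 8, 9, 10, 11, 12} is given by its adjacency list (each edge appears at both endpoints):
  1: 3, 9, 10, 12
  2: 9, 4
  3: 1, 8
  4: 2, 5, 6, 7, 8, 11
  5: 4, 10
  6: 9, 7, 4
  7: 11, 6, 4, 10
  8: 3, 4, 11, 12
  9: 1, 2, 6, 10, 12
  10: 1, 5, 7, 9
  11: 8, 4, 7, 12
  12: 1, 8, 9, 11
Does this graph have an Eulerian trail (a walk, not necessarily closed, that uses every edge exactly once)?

Yes

Degrees: 1:4, 2:2, 3:2, 4:6, 5:2, 6:3, 7:4, 8:4, 9:5, 10:4, 11:4, 12:4
Odd-degree vertices: 6, 9 (2 total).
With 2 odd-degree vertices and all edges in one connected piece, an Eulerian trail exists (from 6 to 9).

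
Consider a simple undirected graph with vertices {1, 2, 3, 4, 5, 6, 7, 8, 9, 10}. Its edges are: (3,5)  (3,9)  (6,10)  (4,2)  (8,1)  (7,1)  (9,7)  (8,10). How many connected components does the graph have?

2

Component: {2, 4}
Component: {1, 3, 5, 6, 7, 8, 9, 10}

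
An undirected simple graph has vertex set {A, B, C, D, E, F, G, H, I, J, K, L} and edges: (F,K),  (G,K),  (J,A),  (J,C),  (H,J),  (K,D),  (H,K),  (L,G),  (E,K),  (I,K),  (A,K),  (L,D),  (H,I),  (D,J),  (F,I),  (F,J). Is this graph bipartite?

The cycle F-I-K-F has length 3, which is odd, so the graph is not bipartite.

No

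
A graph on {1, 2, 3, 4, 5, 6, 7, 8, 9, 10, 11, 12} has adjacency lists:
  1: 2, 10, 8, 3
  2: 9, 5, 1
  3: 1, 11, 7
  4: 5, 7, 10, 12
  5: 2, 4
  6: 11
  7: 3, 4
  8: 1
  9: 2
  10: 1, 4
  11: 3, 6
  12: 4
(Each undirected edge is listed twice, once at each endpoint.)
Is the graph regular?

No

Degrees: 1:4, 2:3, 3:3, 4:4, 5:2, 6:1, 7:2, 8:1, 9:1, 10:2, 11:2, 12:1
Vertex 6 has degree 1 while 1 has degree 4, so the graph is not regular.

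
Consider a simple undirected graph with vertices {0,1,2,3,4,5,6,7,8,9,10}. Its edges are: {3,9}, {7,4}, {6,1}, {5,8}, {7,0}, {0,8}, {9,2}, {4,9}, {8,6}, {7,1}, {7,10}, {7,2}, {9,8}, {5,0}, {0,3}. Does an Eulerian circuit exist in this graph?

Degrees: 0:4, 1:2, 2:2, 3:2, 4:2, 5:2, 6:2, 7:5, 8:4, 9:4, 10:1
7, 10 have odd degree; an Eulerian circuit needs every degree to be even, so none exists.

No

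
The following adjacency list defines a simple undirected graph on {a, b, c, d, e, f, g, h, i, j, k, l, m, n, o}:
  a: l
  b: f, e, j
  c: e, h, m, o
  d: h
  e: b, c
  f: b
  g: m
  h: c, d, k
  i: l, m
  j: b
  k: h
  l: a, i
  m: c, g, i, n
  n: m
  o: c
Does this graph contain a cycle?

|V| = 15, |E| = 14, number of components = 1.
A forest on 15 vertices with 1 component has exactly 14 edges, which matches — so no cycle.

No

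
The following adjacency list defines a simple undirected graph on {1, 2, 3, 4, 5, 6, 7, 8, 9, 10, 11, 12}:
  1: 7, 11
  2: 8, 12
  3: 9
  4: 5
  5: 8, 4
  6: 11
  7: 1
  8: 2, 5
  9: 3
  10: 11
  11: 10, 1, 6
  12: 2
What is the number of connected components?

3

Component: {3, 9}
Component: {1, 6, 7, 10, 11}
Component: {2, 4, 5, 8, 12}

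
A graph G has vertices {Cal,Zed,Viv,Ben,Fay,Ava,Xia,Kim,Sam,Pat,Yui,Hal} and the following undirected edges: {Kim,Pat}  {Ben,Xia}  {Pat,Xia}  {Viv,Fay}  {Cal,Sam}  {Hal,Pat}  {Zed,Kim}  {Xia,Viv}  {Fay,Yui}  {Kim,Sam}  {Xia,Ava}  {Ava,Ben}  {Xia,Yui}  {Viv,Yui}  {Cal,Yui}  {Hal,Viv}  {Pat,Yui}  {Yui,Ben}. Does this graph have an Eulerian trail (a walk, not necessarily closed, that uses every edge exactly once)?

No

Degrees: Cal:2, Zed:1, Viv:4, Ben:3, Fay:2, Ava:2, Xia:5, Kim:3, Sam:2, Pat:4, Yui:6, Hal:2
Odd-degree vertices: Zed, Ben, Xia, Kim (4 total).
An Eulerian trail requires 0 or 2 odd-degree vertices; here there are 4.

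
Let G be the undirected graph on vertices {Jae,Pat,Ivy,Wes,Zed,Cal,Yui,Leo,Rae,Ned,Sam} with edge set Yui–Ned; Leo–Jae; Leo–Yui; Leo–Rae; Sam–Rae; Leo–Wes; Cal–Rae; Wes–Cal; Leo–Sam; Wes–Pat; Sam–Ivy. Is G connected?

Component: {Zed}
Component: {Jae, Pat, Ivy, Wes, Cal, Yui, Leo, Rae, Ned, Sam}
There are 2 separate components, so the graph is not connected.

No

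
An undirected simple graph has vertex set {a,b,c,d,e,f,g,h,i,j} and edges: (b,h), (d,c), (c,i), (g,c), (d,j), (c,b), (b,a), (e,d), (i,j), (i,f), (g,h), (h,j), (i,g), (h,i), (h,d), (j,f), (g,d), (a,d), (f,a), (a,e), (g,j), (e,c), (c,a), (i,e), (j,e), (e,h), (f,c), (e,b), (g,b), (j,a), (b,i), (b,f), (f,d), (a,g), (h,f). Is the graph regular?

Yes

Degrees: a:7, b:7, c:7, d:7, e:7, f:7, g:7, h:7, i:7, j:7
Every vertex has degree 7, so the graph is 7-regular.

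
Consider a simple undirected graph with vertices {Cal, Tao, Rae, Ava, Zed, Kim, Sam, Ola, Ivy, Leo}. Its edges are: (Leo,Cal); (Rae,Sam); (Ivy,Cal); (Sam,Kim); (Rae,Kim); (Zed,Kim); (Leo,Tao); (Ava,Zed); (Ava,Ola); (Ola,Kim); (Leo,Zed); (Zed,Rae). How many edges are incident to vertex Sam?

Neighbors of Sam: Rae, Kim.

2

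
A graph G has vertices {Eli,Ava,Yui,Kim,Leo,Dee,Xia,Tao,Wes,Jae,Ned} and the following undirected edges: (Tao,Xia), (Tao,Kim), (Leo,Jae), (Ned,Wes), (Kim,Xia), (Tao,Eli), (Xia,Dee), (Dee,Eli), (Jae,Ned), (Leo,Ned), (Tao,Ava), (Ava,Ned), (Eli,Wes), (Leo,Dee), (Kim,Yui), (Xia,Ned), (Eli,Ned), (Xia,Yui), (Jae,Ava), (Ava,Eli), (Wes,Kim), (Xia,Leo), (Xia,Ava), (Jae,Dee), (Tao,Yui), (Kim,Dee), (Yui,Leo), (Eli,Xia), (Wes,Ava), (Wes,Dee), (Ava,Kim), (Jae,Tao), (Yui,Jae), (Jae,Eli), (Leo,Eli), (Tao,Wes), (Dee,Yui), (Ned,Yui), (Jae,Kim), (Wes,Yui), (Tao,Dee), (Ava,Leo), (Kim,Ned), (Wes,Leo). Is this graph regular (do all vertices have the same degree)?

Degrees: Eli:8, Ava:8, Yui:8, Kim:8, Leo:8, Dee:8, Xia:8, Tao:8, Wes:8, Jae:8, Ned:8
Every vertex has degree 8, so the graph is 8-regular.

Yes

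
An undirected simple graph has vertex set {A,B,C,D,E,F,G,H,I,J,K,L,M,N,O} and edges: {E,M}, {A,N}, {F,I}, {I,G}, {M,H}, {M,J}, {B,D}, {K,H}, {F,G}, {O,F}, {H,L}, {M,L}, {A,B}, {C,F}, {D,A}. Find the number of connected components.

3

Component: {A, B, D, N}
Component: {C, F, G, I, O}
Component: {E, H, J, K, L, M}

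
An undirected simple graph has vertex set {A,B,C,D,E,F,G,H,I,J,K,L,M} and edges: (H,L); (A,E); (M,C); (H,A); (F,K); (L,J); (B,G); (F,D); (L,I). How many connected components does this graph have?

Component: {B, G}
Component: {C, M}
Component: {D, F, K}
Component: {A, E, H, I, J, L}

4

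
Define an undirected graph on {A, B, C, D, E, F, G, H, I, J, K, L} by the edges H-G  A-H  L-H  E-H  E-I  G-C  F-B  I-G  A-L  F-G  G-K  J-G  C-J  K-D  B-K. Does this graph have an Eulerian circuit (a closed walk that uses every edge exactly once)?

Degrees: A:2, B:2, C:2, D:1, E:2, F:2, G:6, H:4, I:2, J:2, K:3, L:2
D, K have odd degree; an Eulerian circuit needs every degree to be even, so none exists.

No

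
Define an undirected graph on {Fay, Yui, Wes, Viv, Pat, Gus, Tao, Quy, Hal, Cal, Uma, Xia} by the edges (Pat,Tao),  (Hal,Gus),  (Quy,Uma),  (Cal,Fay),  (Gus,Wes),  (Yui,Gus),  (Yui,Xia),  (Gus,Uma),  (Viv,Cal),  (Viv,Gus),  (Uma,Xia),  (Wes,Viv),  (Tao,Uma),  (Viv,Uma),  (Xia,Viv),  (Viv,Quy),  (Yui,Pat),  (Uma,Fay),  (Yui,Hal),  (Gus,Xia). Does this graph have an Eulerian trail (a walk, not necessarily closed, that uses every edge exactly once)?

Degrees: Fay:2, Yui:4, Wes:2, Viv:6, Pat:2, Gus:6, Tao:2, Quy:2, Hal:2, Cal:2, Uma:6, Xia:4
Odd-degree vertices: none (0 total).
With 0 odd-degree vertices and all edges in one connected piece, an Eulerian trail exists.

Yes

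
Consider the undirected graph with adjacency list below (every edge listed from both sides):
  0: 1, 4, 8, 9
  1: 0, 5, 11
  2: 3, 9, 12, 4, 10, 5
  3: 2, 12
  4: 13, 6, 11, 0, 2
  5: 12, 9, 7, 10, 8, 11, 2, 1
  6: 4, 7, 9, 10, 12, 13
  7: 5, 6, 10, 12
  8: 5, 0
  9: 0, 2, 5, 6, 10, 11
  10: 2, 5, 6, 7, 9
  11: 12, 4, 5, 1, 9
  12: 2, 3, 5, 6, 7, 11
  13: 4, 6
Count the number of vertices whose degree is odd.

4

Degrees: 0:4, 1:3, 2:6, 3:2, 4:5, 5:8, 6:6, 7:4, 8:2, 9:6, 10:5, 11:5, 12:6, 13:2
Odd-degree vertices: 1, 4, 10, 11.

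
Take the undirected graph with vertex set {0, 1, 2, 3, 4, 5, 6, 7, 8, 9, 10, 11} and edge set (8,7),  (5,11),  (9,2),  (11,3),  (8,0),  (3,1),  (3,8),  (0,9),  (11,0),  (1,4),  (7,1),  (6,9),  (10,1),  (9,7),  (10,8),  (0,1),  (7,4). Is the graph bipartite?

No

The cycle 1-4-7-1 has length 3, which is odd, so the graph is not bipartite.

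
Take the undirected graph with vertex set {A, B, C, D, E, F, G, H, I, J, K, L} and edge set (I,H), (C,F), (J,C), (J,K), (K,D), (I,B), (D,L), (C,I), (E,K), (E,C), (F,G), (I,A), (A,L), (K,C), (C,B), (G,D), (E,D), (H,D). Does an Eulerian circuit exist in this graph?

Degrees: A:2, B:2, C:6, D:5, E:3, F:2, G:2, H:2, I:4, J:2, K:4, L:2
D, E have odd degree; an Eulerian circuit needs every degree to be even, so none exists.

No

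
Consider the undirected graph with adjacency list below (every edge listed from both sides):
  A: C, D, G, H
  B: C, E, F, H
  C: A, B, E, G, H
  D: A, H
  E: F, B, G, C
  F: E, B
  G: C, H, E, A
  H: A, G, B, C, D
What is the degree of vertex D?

2

Neighbors of D: A, H.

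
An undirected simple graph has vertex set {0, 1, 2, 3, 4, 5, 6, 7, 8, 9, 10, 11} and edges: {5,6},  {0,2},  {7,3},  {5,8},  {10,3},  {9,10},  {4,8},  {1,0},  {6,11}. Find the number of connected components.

3

Component: {0, 1, 2}
Component: {3, 7, 9, 10}
Component: {4, 5, 6, 8, 11}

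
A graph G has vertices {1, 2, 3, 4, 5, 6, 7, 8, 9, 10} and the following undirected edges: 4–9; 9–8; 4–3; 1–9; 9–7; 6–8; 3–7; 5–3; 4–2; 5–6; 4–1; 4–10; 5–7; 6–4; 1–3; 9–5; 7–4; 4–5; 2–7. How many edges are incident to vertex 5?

Neighbors of 5: 3, 4, 6, 7, 9.

5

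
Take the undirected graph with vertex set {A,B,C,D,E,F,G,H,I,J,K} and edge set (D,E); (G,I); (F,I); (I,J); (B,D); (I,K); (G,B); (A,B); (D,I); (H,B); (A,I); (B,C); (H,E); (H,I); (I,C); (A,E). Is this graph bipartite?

Yes

Color {B, E, I} black and {A, C, D, F, G, H, J, K} white. No edge joins two same-colored vertices, so the graph is bipartite.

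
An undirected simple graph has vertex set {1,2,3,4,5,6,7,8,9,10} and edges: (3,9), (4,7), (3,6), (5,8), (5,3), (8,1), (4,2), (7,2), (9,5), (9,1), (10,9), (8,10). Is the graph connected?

No

Component: {2, 4, 7}
Component: {1, 3, 5, 6, 8, 9, 10}
There are 2 separate components, so the graph is not connected.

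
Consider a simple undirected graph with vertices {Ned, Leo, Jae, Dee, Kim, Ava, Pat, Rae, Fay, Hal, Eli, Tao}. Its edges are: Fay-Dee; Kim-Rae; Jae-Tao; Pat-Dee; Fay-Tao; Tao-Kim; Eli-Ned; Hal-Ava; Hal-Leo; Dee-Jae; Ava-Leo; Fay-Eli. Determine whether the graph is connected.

Component: {Leo, Ava, Hal}
Component: {Ned, Jae, Dee, Kim, Pat, Rae, Fay, Eli, Tao}
No edge joins these 2 groups, so the graph is disconnected.

No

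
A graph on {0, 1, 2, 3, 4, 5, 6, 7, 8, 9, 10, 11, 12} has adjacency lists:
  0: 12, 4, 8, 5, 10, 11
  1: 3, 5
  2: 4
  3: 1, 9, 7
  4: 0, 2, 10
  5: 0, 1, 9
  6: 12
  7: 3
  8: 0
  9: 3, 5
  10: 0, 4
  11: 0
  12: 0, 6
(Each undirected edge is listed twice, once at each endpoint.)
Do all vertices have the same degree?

Degrees: 0:6, 1:2, 2:1, 3:3, 4:3, 5:3, 6:1, 7:1, 8:1, 9:2, 10:2, 11:1, 12:2
Vertex 2 has degree 1 while 0 has degree 6, so the graph is not regular.

No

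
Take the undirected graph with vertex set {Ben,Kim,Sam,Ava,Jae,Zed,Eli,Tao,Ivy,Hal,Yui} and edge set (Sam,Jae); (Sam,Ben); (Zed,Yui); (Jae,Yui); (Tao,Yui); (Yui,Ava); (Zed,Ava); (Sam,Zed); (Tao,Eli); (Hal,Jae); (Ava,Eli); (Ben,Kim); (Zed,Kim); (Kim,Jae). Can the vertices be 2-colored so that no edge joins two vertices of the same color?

No

The cycle Ava-Zed-Yui-Ava has length 3, which is odd, so the graph is not bipartite.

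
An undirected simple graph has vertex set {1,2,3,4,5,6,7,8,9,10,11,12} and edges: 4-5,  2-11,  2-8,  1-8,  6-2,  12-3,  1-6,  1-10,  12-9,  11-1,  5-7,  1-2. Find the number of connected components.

Component: {3, 9, 12}
Component: {4, 5, 7}
Component: {1, 2, 6, 8, 10, 11}

3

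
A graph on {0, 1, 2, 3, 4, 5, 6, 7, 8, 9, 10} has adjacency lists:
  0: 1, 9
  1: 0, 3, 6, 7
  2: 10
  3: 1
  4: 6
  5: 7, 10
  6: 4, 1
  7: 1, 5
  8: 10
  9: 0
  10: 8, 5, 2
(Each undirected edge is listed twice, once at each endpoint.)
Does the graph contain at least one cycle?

|V| = 11, |E| = 10, number of components = 1.
Since 10 = 11 - 1, the graph is a forest and contains no cycle.

No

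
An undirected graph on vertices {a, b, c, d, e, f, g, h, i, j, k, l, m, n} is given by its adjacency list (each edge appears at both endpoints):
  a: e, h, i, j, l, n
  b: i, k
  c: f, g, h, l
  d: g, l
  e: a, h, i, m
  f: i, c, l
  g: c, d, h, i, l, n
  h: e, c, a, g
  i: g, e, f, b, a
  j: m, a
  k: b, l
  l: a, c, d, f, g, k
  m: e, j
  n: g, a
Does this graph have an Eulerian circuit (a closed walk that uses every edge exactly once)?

No

Degrees: a:6, b:2, c:4, d:2, e:4, f:3, g:6, h:4, i:5, j:2, k:2, l:6, m:2, n:2
f, i have odd degree; an Eulerian circuit needs every degree to be even, so none exists.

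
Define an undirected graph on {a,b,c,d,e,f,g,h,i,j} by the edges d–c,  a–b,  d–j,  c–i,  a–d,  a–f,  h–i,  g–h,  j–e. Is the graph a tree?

|V| = 10, |E| = 9.
It is connected with exactly 9 edges, hence acyclic — it is a tree.

Yes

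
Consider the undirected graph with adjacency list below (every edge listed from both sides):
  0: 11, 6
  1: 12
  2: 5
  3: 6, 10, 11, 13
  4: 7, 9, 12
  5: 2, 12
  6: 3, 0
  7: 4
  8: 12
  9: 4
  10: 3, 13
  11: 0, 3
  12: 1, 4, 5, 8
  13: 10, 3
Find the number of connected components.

Component: {0, 3, 6, 10, 11, 13}
Component: {1, 2, 4, 5, 7, 8, 9, 12}

2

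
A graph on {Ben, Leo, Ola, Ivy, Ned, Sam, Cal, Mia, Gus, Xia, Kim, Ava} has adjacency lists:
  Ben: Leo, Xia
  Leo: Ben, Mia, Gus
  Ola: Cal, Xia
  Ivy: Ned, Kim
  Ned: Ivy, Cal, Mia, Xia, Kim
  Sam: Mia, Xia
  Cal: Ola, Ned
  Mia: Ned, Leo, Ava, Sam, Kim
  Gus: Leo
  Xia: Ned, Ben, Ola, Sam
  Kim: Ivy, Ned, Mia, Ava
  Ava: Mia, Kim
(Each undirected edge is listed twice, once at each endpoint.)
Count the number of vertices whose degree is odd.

Degrees: Ben:2, Leo:3, Ola:2, Ivy:2, Ned:5, Sam:2, Cal:2, Mia:5, Gus:1, Xia:4, Kim:4, Ava:2
Odd-degree vertices: Leo, Ned, Mia, Gus.

4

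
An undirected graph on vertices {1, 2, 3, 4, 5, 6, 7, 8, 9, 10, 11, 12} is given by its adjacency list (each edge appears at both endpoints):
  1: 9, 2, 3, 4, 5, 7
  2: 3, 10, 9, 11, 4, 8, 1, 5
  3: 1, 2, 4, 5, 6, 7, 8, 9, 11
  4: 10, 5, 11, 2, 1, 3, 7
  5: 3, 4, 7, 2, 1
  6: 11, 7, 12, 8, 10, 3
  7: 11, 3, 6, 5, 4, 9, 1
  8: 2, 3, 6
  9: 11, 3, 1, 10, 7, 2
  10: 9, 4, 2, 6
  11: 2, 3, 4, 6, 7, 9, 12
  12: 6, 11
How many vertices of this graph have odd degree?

Degrees: 1:6, 2:8, 3:9, 4:7, 5:5, 6:6, 7:7, 8:3, 9:6, 10:4, 11:7, 12:2
Odd-degree vertices: 3, 4, 5, 7, 8, 11.

6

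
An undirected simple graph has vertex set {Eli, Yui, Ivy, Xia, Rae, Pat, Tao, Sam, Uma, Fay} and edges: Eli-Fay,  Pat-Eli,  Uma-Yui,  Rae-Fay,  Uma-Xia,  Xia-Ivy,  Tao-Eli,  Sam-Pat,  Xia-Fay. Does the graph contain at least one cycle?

No

|V| = 10, |E| = 9, number of components = 1.
A forest on 10 vertices with 1 component has exactly 9 edges, which matches — so no cycle.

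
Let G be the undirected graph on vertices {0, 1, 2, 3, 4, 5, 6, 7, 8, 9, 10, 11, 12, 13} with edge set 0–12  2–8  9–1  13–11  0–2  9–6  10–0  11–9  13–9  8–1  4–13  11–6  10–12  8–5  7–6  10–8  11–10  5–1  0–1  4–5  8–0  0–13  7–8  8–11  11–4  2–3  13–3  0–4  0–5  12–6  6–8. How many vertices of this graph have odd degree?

4

Degrees: 0:8, 1:4, 2:3, 3:2, 4:4, 5:4, 6:5, 7:2, 8:8, 9:4, 10:4, 11:6, 12:3, 13:5
Odd-degree vertices: 2, 6, 12, 13.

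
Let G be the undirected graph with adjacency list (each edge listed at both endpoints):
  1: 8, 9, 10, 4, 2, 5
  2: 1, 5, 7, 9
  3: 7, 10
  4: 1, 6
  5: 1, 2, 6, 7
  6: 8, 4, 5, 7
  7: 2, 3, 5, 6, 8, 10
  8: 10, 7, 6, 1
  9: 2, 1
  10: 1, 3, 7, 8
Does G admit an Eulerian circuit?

Yes

Degrees: 1:6, 2:4, 3:2, 4:2, 5:4, 6:4, 7:6, 8:4, 9:2, 10:4
Every vertex has even degree and the edges form a single connected piece, so an Eulerian circuit exists.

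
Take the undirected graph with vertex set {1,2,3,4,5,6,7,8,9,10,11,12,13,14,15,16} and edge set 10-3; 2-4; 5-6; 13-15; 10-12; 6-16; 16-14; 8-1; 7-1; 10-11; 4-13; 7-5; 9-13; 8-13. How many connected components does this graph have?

2

Component: {3, 10, 11, 12}
Component: {1, 2, 4, 5, 6, 7, 8, 9, 13, 14, 15, 16}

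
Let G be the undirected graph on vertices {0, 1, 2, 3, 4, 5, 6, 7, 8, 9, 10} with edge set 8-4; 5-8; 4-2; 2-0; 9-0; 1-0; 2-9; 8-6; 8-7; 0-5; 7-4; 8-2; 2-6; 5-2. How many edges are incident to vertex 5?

3

Neighbors of 5: 0, 2, 8.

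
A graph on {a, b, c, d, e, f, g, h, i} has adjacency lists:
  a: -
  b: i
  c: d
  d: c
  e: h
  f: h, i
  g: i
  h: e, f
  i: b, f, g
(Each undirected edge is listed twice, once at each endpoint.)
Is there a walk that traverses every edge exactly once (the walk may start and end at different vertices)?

No

Degrees: a:0, b:1, c:1, d:1, e:1, f:2, g:1, h:2, i:3
Odd-degree vertices: b, c, d, e, g, i (6 total).
With 6 odd-degree vertices (more than two), no single trail can use every edge.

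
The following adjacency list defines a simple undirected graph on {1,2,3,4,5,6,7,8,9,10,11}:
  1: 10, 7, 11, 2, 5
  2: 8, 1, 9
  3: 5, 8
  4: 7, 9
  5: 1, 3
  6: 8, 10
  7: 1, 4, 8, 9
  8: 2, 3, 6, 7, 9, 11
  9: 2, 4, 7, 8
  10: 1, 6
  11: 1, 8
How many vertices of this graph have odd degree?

2

Degrees: 1:5, 2:3, 3:2, 4:2, 5:2, 6:2, 7:4, 8:6, 9:4, 10:2, 11:2
Odd-degree vertices: 1, 2.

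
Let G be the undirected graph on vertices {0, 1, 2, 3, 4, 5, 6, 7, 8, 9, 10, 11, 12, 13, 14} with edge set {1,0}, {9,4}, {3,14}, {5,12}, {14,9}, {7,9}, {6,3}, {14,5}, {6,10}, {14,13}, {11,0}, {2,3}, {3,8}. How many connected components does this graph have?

Component: {0, 1, 11}
Component: {2, 3, 4, 5, 6, 7, 8, 9, 10, 12, 13, 14}

2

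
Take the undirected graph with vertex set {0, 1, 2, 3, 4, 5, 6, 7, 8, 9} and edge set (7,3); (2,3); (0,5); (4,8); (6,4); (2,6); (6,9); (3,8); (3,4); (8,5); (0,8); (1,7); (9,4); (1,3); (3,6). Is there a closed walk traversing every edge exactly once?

Yes

Degrees: 0:2, 1:2, 2:2, 3:6, 4:4, 5:2, 6:4, 7:2, 8:4, 9:2
All degrees are even and the non-isolated vertices are connected — an Eulerian circuit exists.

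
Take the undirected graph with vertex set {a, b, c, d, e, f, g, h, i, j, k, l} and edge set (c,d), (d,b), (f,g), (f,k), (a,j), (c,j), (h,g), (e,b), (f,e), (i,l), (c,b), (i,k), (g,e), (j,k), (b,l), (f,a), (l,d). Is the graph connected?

Starting from a and exploring outward reaches every vertex (a, j, f, k, c, g, e, i, b, d, h, l); the graph is connected.

Yes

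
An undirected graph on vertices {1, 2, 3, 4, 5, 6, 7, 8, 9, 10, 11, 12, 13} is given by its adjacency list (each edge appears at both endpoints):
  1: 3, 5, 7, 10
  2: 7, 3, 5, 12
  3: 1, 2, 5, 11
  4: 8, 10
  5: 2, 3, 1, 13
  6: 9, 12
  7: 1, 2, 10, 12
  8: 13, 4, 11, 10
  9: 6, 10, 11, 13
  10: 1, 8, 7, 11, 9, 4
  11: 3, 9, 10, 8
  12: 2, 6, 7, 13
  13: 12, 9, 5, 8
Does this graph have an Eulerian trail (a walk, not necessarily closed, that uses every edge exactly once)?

Yes

Degrees: 1:4, 2:4, 3:4, 4:2, 5:4, 6:2, 7:4, 8:4, 9:4, 10:6, 11:4, 12:4, 13:4
Odd-degree vertices: none (0 total).
The non-isolated vertices are connected and exactly 0 have odd degree, so an Eulerian trail exists.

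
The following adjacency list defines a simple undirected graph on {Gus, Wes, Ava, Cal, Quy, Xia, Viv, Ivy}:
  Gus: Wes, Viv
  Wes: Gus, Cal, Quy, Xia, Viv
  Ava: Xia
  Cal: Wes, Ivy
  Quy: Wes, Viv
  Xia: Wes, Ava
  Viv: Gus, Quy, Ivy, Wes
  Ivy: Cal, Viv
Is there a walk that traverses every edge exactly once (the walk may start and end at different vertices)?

Degrees: Gus:2, Wes:5, Ava:1, Cal:2, Quy:2, Xia:2, Viv:4, Ivy:2
Odd-degree vertices: Wes, Ava (2 total).
With 2 odd-degree vertices and all edges in one connected piece, an Eulerian trail exists (from Wes to Ava).

Yes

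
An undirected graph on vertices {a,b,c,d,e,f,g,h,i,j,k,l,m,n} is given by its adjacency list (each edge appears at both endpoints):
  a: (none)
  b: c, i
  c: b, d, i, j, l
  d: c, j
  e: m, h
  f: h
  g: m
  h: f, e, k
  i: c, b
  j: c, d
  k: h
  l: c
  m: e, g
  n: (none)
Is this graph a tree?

No

|V| = 14, |E| = 12.
It is not connected, so it is not a tree.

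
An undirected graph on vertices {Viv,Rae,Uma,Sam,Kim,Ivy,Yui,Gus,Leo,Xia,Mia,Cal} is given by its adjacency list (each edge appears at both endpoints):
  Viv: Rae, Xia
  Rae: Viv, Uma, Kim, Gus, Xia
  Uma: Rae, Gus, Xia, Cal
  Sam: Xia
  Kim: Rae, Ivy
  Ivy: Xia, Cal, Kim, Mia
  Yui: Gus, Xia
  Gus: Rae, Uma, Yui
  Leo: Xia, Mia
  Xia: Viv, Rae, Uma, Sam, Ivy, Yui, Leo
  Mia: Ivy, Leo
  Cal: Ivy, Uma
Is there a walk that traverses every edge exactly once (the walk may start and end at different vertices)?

Degrees: Viv:2, Rae:5, Uma:4, Sam:1, Kim:2, Ivy:4, Yui:2, Gus:3, Leo:2, Xia:7, Mia:2, Cal:2
Odd-degree vertices: Rae, Sam, Gus, Xia (4 total).
With 4 odd-degree vertices (more than two), no single trail can use every edge.

No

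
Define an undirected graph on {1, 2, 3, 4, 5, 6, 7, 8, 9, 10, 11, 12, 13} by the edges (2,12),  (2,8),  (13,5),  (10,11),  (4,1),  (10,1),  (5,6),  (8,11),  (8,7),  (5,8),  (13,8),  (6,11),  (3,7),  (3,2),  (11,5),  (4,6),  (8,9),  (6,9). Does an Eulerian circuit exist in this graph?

No

Degrees: 1:2, 2:3, 3:2, 4:2, 5:4, 6:4, 7:2, 8:6, 9:2, 10:2, 11:4, 12:1, 13:2
2, 12 have odd degree; an Eulerian circuit needs every degree to be even, so none exists.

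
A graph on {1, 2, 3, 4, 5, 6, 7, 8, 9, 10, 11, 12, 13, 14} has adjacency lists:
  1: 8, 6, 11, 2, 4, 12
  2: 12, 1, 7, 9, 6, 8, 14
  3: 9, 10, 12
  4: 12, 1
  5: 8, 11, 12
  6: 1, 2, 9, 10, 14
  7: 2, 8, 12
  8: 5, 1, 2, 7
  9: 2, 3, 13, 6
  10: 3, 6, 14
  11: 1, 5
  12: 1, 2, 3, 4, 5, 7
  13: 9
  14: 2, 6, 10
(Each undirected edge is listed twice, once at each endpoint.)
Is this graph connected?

Starting from 1 and exploring outward reaches every vertex (1, 12, 4, 11, 8, 6, 2, 5, 3, 7, 9, 10, 14, 13); the graph is connected.

Yes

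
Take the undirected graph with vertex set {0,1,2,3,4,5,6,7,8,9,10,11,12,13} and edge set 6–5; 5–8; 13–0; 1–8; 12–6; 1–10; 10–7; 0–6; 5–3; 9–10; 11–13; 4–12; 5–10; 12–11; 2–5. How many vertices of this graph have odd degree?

Degrees: 0:2, 1:2, 2:1, 3:1, 4:1, 5:5, 6:3, 7:1, 8:2, 9:1, 10:4, 11:2, 12:3, 13:2
Odd-degree vertices: 2, 3, 4, 5, 6, 7, 9, 12.

8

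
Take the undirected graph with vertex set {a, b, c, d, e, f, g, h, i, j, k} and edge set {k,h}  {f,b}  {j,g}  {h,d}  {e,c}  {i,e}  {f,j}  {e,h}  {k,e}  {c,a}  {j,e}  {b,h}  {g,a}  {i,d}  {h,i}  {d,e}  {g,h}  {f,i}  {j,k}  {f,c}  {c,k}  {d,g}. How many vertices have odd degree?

Degrees: a:2, b:2, c:4, d:4, e:6, f:4, g:4, h:6, i:4, j:4, k:4
Odd-degree vertices: none.

0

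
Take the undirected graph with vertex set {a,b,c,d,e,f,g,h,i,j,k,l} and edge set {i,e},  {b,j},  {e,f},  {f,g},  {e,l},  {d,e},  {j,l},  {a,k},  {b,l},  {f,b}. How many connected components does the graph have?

Component: {c}
Component: {h}
Component: {a, k}
Component: {b, d, e, f, g, i, j, l}

4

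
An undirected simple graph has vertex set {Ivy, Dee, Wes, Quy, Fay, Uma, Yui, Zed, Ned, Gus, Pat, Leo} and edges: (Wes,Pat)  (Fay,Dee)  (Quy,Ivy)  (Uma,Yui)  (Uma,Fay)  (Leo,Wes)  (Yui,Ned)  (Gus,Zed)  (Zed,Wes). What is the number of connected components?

Component: {Ivy, Quy}
Component: {Dee, Fay, Uma, Yui, Ned}
Component: {Wes, Zed, Gus, Pat, Leo}

3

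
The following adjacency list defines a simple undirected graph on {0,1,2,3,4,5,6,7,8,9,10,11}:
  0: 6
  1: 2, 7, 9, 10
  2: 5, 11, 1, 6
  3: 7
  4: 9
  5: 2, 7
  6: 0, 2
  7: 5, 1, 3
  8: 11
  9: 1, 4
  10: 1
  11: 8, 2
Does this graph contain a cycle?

|V| = 12, |E| = 12, number of components = 1.
Since 12 > 12 - 1, a cycle must exist; for instance 2-5-7-1-2.

Yes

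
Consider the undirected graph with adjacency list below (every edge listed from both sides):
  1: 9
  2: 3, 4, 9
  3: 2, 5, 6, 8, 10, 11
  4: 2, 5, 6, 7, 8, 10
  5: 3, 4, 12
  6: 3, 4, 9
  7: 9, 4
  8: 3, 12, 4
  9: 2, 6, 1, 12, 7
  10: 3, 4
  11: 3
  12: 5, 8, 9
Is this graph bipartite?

No

5-4-7-9-12-5 is an odd cycle (length 5), and a bipartite graph can contain only even cycles.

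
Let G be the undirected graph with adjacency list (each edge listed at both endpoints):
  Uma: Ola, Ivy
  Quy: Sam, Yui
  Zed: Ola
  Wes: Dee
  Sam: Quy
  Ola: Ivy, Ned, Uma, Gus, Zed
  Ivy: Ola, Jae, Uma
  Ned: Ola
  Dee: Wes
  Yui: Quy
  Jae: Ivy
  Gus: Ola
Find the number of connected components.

3

Component: {Wes, Dee}
Component: {Quy, Sam, Yui}
Component: {Uma, Zed, Ola, Ivy, Ned, Jae, Gus}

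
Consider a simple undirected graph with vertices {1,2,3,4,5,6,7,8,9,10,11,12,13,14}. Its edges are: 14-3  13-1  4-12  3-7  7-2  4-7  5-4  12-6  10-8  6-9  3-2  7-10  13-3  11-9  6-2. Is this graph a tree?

The graph has 14 vertices and 15 edges.
Connected but with 15 > 13 edges, so it has a cycle and is not a tree.

No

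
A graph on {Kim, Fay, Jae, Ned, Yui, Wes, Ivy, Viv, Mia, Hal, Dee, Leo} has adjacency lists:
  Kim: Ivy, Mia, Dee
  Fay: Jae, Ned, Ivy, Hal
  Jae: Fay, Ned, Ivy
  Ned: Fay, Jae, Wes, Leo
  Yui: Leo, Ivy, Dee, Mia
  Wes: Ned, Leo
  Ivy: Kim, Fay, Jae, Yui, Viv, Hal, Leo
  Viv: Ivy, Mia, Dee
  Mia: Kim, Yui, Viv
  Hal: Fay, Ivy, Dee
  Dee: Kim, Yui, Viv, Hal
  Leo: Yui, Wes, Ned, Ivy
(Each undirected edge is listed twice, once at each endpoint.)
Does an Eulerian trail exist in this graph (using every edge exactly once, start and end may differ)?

No

Degrees: Kim:3, Fay:4, Jae:3, Ned:4, Yui:4, Wes:2, Ivy:7, Viv:3, Mia:3, Hal:3, Dee:4, Leo:4
Odd-degree vertices: Kim, Jae, Ivy, Viv, Mia, Hal (6 total).
An Eulerian trail requires 0 or 2 odd-degree vertices; here there are 6.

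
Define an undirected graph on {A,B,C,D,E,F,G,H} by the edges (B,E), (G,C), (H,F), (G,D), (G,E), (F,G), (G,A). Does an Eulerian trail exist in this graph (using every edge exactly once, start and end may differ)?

Degrees: A:1, B:1, C:1, D:1, E:2, F:2, G:5, H:1
Odd-degree vertices: A, B, C, D, G, H (6 total).
An Eulerian trail requires 0 or 2 odd-degree vertices; here there are 6.

No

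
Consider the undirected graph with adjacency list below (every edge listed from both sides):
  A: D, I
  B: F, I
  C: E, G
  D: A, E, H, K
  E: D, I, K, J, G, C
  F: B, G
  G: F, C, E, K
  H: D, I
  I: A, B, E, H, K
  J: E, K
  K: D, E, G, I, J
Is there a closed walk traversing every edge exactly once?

Degrees: A:2, B:2, C:2, D:4, E:6, F:2, G:4, H:2, I:5, J:2, K:5
Vertices with odd degree: I, K. An Eulerian circuit requires all degrees even.

No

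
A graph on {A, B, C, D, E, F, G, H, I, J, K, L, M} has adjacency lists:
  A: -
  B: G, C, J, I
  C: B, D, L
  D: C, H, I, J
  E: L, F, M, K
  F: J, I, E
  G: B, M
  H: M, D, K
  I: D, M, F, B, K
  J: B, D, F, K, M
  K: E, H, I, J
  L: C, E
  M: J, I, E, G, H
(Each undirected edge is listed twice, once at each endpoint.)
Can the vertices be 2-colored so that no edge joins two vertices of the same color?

Yes

Partition the vertices as {A, C, E, G, H, I, J} vs {B, D, F, K, L, M}. Each listed edge has one endpoint in each part, so the graph is bipartite.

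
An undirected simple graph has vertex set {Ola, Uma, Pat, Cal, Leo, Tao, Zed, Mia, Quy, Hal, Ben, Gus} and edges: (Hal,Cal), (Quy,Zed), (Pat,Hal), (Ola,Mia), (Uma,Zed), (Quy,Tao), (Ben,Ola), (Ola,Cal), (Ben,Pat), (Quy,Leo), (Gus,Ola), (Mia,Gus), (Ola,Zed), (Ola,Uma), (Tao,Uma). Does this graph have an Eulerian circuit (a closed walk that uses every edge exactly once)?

No

Degrees: Ola:6, Uma:3, Pat:2, Cal:2, Leo:1, Tao:2, Zed:3, Mia:2, Quy:3, Hal:2, Ben:2, Gus:2
Uma, Leo, Zed, Quy have odd degree; an Eulerian circuit needs every degree to be even, so none exists.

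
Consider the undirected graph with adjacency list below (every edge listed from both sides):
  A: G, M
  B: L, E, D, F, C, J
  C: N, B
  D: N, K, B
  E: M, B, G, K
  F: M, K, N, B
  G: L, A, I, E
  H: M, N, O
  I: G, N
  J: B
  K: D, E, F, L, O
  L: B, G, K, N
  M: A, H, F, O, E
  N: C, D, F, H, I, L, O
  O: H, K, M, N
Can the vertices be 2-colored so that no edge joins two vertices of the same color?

No

The cycle M-H-O-M has length 3, which is odd, so the graph is not bipartite.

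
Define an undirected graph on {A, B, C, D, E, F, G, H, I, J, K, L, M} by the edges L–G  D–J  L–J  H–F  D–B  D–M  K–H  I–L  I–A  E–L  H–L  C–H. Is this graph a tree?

|V| = 13, |E| = 12.
Connected and |E| = |V| - 1, which characterizes a tree.

Yes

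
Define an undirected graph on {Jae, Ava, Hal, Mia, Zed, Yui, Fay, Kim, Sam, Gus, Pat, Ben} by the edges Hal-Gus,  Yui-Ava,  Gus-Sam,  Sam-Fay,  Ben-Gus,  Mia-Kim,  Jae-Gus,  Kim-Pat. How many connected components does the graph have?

Component: {Zed}
Component: {Ava, Yui}
Component: {Mia, Kim, Pat}
Component: {Jae, Hal, Fay, Sam, Gus, Ben}

4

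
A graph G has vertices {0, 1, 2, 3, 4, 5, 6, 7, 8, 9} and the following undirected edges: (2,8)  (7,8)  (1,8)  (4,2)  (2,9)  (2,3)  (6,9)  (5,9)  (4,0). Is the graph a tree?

The graph has 10 vertices and 9 edges.
Connected and |E| = |V| - 1, which characterizes a tree.

Yes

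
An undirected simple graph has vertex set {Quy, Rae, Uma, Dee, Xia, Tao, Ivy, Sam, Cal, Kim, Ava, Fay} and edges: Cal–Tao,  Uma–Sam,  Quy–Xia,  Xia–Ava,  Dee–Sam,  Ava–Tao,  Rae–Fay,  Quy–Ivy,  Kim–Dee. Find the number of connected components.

Component: {Rae, Fay}
Component: {Uma, Dee, Sam, Kim}
Component: {Quy, Xia, Tao, Ivy, Cal, Ava}

3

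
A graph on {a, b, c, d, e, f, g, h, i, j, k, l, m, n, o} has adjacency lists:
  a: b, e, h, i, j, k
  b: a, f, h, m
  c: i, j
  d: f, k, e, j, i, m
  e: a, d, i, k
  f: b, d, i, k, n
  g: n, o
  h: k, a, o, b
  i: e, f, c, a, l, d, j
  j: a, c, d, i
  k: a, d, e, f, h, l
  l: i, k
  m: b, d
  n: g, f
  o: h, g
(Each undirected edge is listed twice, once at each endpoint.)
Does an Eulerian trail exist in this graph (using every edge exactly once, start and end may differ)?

Yes

Degrees: a:6, b:4, c:2, d:6, e:4, f:5, g:2, h:4, i:7, j:4, k:6, l:2, m:2, n:2, o:2
Odd-degree vertices: f, i (2 total).
The non-isolated vertices are connected and exactly 2 have odd degree, so an Eulerian trail exists (from f to i).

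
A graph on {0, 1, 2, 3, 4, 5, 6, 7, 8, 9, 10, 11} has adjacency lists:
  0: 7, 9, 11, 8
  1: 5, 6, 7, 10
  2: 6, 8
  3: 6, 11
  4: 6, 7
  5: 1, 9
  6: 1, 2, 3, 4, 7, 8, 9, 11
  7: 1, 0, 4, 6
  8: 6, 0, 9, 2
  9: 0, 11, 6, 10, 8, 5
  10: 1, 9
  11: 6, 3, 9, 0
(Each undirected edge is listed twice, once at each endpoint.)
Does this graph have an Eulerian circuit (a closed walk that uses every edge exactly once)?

Yes

Degrees: 0:4, 1:4, 2:2, 3:2, 4:2, 5:2, 6:8, 7:4, 8:4, 9:6, 10:2, 11:4
All degrees are even and the non-isolated vertices are connected — an Eulerian circuit exists.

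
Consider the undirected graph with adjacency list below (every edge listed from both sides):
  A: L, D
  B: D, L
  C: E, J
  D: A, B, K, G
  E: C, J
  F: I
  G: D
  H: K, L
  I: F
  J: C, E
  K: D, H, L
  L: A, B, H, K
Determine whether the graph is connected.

No

Component: {F, I}
Component: {C, E, J}
Component: {A, B, D, G, H, K, L}
There are 3 separate components, so the graph is not connected.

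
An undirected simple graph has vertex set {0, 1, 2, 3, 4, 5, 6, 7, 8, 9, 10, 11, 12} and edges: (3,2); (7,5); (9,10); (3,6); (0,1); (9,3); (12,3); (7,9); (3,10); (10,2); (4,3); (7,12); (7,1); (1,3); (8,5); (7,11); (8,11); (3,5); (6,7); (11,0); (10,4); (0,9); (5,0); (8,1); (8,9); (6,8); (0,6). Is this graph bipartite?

The cycle 4-10-3-4 has length 3, which is odd, so the graph is not bipartite.

No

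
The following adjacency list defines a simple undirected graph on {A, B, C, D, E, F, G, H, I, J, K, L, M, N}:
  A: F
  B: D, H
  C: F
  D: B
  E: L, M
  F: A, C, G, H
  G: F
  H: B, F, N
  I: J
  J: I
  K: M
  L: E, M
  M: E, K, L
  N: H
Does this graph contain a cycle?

|V| = 14, |E| = 12, number of components = 3.
One cycle is E-M-L-E.

Yes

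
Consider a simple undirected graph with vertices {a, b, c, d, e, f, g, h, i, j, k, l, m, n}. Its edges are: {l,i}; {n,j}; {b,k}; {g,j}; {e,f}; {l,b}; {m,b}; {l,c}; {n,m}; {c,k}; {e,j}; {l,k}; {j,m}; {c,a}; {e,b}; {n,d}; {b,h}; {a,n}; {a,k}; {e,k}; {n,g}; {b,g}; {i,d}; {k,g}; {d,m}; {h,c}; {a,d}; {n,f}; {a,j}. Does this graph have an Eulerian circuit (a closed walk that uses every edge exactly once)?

Degrees: a:5, b:6, c:4, d:4, e:4, f:2, g:4, h:2, i:2, j:5, k:6, l:4, m:4, n:6
a, j have odd degree; an Eulerian circuit needs every degree to be even, so none exists.

No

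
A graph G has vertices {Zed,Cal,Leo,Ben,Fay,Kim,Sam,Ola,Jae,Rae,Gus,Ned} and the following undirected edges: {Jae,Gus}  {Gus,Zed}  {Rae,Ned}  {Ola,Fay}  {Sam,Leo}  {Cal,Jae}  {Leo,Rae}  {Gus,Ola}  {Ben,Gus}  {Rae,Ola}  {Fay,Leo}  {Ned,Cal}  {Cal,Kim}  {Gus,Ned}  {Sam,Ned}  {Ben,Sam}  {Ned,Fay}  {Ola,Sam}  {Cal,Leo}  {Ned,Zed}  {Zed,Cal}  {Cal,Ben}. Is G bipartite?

No

Gus-Zed-Ned-Gus is an odd cycle (length 3), and a bipartite graph can contain only even cycles.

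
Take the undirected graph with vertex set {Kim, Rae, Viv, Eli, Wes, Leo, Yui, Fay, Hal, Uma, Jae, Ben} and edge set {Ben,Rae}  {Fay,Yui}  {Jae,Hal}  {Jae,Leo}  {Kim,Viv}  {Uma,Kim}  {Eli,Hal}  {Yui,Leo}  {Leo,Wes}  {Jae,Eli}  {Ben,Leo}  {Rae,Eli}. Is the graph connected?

No

Component: {Kim, Viv, Uma}
Component: {Rae, Eli, Wes, Leo, Yui, Fay, Hal, Jae, Ben}
There are 2 separate components, so the graph is not connected.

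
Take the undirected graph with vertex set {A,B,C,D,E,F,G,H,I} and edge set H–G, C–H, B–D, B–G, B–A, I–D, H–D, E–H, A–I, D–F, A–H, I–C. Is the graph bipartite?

Color {B, F, H, I} black and {A, C, D, E, G} white. No edge joins two same-colored vertices, so the graph is bipartite.

Yes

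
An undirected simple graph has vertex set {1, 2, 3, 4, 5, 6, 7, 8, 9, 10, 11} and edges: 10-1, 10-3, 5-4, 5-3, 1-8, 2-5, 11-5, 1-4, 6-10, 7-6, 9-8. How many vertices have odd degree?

6

Degrees: 1:3, 2:1, 3:2, 4:2, 5:4, 6:2, 7:1, 8:2, 9:1, 10:3, 11:1
Odd-degree vertices: 1, 2, 7, 9, 10, 11.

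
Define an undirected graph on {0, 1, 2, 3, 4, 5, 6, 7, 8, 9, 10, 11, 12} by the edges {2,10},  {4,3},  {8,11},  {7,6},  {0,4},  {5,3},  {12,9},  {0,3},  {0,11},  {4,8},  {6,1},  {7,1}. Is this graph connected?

No

Component: {2, 10}
Component: {9, 12}
Component: {1, 6, 7}
Component: {0, 3, 4, 5, 8, 11}
There are 4 separate components, so the graph is not connected.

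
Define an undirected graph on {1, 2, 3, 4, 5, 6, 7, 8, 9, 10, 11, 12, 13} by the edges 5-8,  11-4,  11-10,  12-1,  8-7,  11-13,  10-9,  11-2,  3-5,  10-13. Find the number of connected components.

4

Component: {6}
Component: {1, 12}
Component: {3, 5, 7, 8}
Component: {2, 4, 9, 10, 11, 13}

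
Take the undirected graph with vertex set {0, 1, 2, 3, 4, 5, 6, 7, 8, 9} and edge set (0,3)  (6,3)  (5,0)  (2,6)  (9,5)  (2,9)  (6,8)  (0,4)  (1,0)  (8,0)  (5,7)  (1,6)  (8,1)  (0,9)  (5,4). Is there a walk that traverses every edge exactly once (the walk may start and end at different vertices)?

No

Degrees: 0:6, 1:3, 2:2, 3:2, 4:2, 5:4, 6:4, 7:1, 8:3, 9:3
Odd-degree vertices: 1, 7, 8, 9 (4 total).
An Eulerian trail requires 0 or 2 odd-degree vertices; here there are 4.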